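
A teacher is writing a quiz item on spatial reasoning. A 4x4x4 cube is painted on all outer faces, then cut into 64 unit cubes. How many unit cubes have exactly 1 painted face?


Large cube: 4 x 4 x 4, cut into unit cubes.
n = 4, so n - 2 = 2
Cubes with 1 painted face lie in the interior of each face.
A cube has 6 faces; each contributes (n - 2)^2 = 4 such cubes.
Count = 6 * 4 = 24
24 unit cubes


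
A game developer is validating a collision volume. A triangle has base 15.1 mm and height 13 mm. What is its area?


Shape: triangle
Base b = 15.1 mm, Height h = 13 mm
Formula: A = (1/2) * b * h
A = 0.5 * 15.1 * 13
A = 0.5 * 196.3
A = 98.15
98.15 mm^2


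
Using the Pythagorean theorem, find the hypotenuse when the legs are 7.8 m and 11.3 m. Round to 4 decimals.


Shape: right triangle
Legs a = 7.8 m, b = 11.3 m
Formula: c = sqrt(a^2 + b^2)
a^2 = 60.84, b^2 = 127.69
a^2 + b^2 = 188.53
c = sqrt(188.53)
c = 13.7306
13.7306 m


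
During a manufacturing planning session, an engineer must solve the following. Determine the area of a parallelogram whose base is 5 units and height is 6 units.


Shape: parallelogram
Base b = 5 units, Height h = 6 units
Formula: A = b * h
A = 5 * 6
A = 30
30 units^2


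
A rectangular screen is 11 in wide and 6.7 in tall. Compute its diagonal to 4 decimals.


Shape: rectangle (diagonal via Pythagoras)
Sides: 11 in and 6.7 in
Formula: d = sqrt(l^2 + w^2)
l^2 = 121, w^2 = 44.89
l^2 + w^2 = 165.89
d = sqrt(165.89)
d = 12.8798
12.8798 in


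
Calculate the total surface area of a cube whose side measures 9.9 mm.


Shape: cube
Side s = 9.9 mm
A cube has 6 square faces.
Formula: SA = 6 * s^2
s^2 = 98.01
SA = 6 * 98.01
SA = 588.06
588.06 mm^2


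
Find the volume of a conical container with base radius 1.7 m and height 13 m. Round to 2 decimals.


Shape: cone
Radius r = 1.7 m, Height h = 13 m
Formula: V = (1/3) * pi * r^2 * h
r^2 = 2.89
pi * r^2 * h = pi * 2.89 * 13 = 37.57 * pi
V = 37.57 * pi / 3
V = 39.34
39.34 m^3


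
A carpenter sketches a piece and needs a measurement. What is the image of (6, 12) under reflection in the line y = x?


Transformation: reflection
Original point: (6, 12)
Rule for reflection over y = x: (x, y) -> (y, x)
Apply: (6, 12) -> (12, 6)
(12, 6)


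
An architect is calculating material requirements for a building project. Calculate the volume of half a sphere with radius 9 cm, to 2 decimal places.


Shape: hemisphere (half of a sphere)
Radius r = 9 cm
Formula: V = (1/2) * (4/3) * pi * r^3 = (2/3) * pi * r^3
r^3 = 729
(2/3) * 729 = 486
V = 486 * pi
V = 1526.81
1526.81 cm^3


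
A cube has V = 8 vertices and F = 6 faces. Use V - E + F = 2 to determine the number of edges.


Polyhedron: cube
Euler's formula for convex polyhedra: V - E + F = 2
Given: V = 8 vertices and F = 6 faces
Solve for E:
E = V + F - 2 = 8 + 6 - 2 = 12
12 edges


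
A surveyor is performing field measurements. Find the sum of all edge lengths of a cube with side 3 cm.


Shape: cube
Side s = 3 cm
A cube has 12 edges, all equal.
Formula: total edge length = 12 * s
Total = 12 * 3
Total = 36
36 cm


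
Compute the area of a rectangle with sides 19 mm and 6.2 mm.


Shape: rectangle
Length l = 19 mm, Width w = 6.2 mm
Formula: A = l * w
A = 19 * 6.2
A = 117.8
117.8 mm^2


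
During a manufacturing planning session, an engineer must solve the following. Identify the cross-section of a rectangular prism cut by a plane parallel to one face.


Solid: rectangular prism
Cutting plane: parallel to one face
Visualize the intersection of the plane with the solid's surface.
The boundary of the cut region is a rectangle.
rectangle


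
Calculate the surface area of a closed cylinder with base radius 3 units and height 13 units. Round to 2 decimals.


Shape: closed cylinder
Radius r = 3 units, Height h = 13 units
Formula: SA = 2*pi*r^2 + 2*pi*r*h = 2*pi*r*(r + h)
r + h = 16
2 * r * (r + h) = 2 * 3 * 16 = 96
SA = 96 * pi
SA = 301.59
301.59 units^2


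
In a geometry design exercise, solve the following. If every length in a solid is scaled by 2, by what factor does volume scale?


Linear scale factor k = 2
Rule: under a linear scaling by k, volumes scale by k^3.
k^3 = 2 * 2 * 2
k^3 = 4 * 2
k^3 = 8
Volume scales by a factor of 8.
8 (dimensionless)


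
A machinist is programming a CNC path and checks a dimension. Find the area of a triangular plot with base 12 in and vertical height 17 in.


Shape: triangle
Base b = 12 in, Height h = 17 in
Formula: A = (1/2) * b * h
A = 0.5 * 12 * 17
A = 0.5 * 204
A = 102
102 in^2


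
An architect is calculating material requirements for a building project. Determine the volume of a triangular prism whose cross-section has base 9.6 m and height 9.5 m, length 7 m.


Shape: triangular prism
Triangle base = 9.6 m, triangle height = 9.5 m, prism length L = 7 m
Formula: V = (1/2 * b * h_tri) * L
Cross-section area = 0.5 * 9.6 * 9.5 = 45.6
V = 45.6 * 7
V = 319.2
319.2 m^3


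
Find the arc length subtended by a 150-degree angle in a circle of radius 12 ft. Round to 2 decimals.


Shape: circular arc
Radius r = 12 ft, Angle = 150 degrees
Formula: L = (angle/360) * 2 * pi * r
2 * pi * r = 24 * pi
L = (150/360) * 24 * pi
L = 10 * pi
L = 31.42
31.42 ft


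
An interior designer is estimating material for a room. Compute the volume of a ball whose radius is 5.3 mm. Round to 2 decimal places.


Shape: sphere
Radius r = 5.3 mm
Formula: V = (4/3) * pi * r^3
r^3 = 148.877
(4/3) * 148.877 = 198.502667
V = 198.502667 * pi
V = 623.61
623.61 mm^3


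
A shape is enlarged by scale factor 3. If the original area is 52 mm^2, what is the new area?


Linear scale factor k = 3
Original area = 52 mm^2
Rule: under a linear scaling by k, areas scale by k^2.
k^2 = 3^2 = 9
New area = 52 * 9
New area = 468
468 mm^2


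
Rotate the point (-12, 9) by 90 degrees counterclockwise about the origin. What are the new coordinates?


Transformation: rotation about the origin
Original point: (-12, 9)
Rule for 90 deg counterclockwise: (x, y) -> (-y, x)
Apply: (-12, 9) -> (-9, -12)
(-9, -12)


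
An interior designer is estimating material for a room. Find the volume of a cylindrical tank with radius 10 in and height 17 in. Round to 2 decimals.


Shape: cylinder
Radius r = 10 in, Height h = 17 in
Formula: V = pi * r^2 * h
r^2 = 100
V = pi * 100 * 17
V = 1700 * pi
V = 5340.71
5340.71 in^3


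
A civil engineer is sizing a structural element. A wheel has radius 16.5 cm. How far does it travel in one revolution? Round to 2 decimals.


Shape: circle
Radius r = 16.5 cm
Formula: C = 2 * pi * r
C = 2 * pi * 16.5
C = 33 * pi
C = 103.67
103.67 cm


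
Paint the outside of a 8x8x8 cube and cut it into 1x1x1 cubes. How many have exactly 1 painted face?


Large cube: 8 x 8 x 8, cut into unit cubes.
n = 8, so n - 2 = 6
Cubes with 1 painted face lie in the interior of each face.
A cube has 6 faces; each contributes (n - 2)^2 = 36 such cubes.
Count = 6 * 36 = 216
216 unit cubes


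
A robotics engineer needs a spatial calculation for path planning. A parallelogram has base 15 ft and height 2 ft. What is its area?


Shape: parallelogram
Base b = 15 ft, Height h = 2 ft
Formula: A = b * h
A = 15 * 2
A = 30
30 ft^2


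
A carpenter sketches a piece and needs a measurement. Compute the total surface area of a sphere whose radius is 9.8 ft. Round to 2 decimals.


Shape: sphere
Radius r = 9.8 ft
Formula: SA = 4 * pi * r^2
r^2 = 96.04
SA = 4 * pi * 96.04
SA = 384.16 * pi
SA = 1206.87
1206.87 ft^2


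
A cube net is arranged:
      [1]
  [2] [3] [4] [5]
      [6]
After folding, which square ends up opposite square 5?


Net: cross layout. Take square 3 as the base (bottom).
Fold the four squares in the horizontal row up around 3: 2 -> left, 4 -> right, 5 wraps to the top.
Fold 1 and 6 up from 3: 1 -> back, 6 -> front.
Opposite pairs are therefore: (1, 6), (2, 4), (3, 5).
Face 5 is opposite face 3.
face 3


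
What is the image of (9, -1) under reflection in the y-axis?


Transformation: reflection
Original point: (9, -1)
Rule for reflection over the y-axis: (x, y) -> (-x, y)
Apply: (9, -1) -> (-9, -1)
(-9, -1)


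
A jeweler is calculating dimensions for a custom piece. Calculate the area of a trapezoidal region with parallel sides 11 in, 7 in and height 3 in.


Shape: trapezoid
Parallel sides a = 11 in, b = 7 in; Height h = 3 in
Formula: A = (a + b) * h / 2
a + b = 11 + 7 = 18
A = 18 * 3 / 2
A = 54 / 2
A = 27
27 in^2


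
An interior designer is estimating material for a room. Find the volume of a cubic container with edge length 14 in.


Shape: cube
Side s = 14 in
Formula: V = s^3
V = 14 * 14 * 14
V = 196 * 14
V = 2744
2744 in^3


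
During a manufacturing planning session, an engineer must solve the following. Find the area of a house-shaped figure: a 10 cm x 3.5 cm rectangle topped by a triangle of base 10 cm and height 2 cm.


Composite shape: rectangle + triangle
Rectangle area = 10 * 3.5 = 35
Triangle area = 0.5 * 10 * 2 = 10
Total = 35 + 10
Total = 45
45 cm^2


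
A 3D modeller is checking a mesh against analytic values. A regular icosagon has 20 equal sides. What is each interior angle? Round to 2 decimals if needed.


Shape: regular icosagon (20 sides)
Formula: interior angle = (n - 2) * 180 / n
(n - 2) = 18
(n - 2) * 180 = 3240
angle = 3240 / 20
angle = 162
162 degrees


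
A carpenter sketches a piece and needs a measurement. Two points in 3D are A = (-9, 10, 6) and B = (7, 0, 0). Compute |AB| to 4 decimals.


3D distance between two points
P1 = (-9, 10, 6), P2 = (7, 0, 0)
Formula: d = sqrt((x2-x1)^2 + (y2-y1)^2 + (z2-z1)^2)
dx = 7 - -9 = 16
dy = 0 - 10 = -10
dz = 0 - 6 = -6
dx^2 + dy^2 + dz^2 = 256 + 100 + 36 = 392
d = sqrt(392)
d = 19.799
19.799 units


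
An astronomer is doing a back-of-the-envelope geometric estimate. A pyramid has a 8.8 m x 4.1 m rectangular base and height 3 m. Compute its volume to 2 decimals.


Shape: rectangular pyramid
Base: 8.8 m x 4.1 m, Height h = 3 m
Formula: V = (1/3) * base_area * h
base_area = 8.8 * 4.1 = 36.08
base_area * h = 36.08 * 3 = 108.24
V = 108.24 / 3
V = 36.08
36.08 m^3


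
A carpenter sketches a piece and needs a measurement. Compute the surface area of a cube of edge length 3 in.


Shape: cube
Side s = 3 in
A cube has 6 square faces.
Formula: SA = 6 * s^2
s^2 = 9
SA = 6 * 9
SA = 54
54 in^2


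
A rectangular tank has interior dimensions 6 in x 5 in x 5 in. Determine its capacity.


Shape: rectangular prism
l = 6 in, w = 5 in, h = 5 in
Formula: V = l * w * h
V = 6 * 5 * 5
V = 30 * 5
V = 150
150 in^3


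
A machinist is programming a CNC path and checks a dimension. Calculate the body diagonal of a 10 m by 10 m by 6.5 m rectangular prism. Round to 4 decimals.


Shape: rectangular box (space diagonal)
l = 10 m, w = 10 m, h = 6.5 m
Visualize: the diagonal of the base, then a right triangle with that diagonal and the height.
Formula: d = sqrt(l^2 + w^2 + h^2)
l^2 + w^2 + h^2 = 100 + 100 + 42.25 = 242.25
d = sqrt(242.25)
d = 15.5644
15.5644 m


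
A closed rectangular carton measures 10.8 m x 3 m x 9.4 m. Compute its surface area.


Shape: rectangular prism
l = 10.8 m, w = 3 m, h = 9.4 m
Formula: SA = 2(lw + lh + wh)
lw = 32.4, lh = 101.52, wh = 28.2
lw + lh + wh = 162.12
SA = 2 * 162.12
SA = 324.24
324.24 m^2


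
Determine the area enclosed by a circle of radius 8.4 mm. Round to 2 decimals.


Shape: circle
Radius r = 8.4 mm
Formula: A = pi * r^2
r^2 = 8.4^2 = 70.56
A = pi * 70.56
A = 221.67
221.67 mm^2


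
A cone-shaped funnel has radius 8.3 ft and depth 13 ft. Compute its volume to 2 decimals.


Shape: cone
Radius r = 8.3 ft, Height h = 13 ft
Formula: V = (1/3) * pi * r^2 * h
r^2 = 68.89
pi * r^2 * h = pi * 68.89 * 13 = 895.57 * pi
V = 895.57 * pi / 3
V = 937.84
937.84 ft^3


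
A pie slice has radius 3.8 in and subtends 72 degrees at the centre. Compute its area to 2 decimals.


Shape: circular sector
Radius r = 3.8 in, Angle = 72 degrees
Formula: A = (angle/360) * pi * r^2
r^2 = 14.44
Fraction of circle = 72/360
A = (72/360) * pi * 14.44
A = 2.888 * pi
A = 9.07
9.07 in^2


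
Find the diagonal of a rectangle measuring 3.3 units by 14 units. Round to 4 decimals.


Shape: rectangle (diagonal via Pythagoras)
Sides: 3.3 units and 14 units
Formula: d = sqrt(l^2 + w^2)
l^2 = 10.89, w^2 = 196
l^2 + w^2 = 206.89
d = sqrt(206.89)
d = 14.3837
14.3837 units


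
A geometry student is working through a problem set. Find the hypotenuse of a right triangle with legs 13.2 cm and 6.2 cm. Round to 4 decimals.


Shape: right triangle
Legs a = 13.2 cm, b = 6.2 cm
Formula: c = sqrt(a^2 + b^2)
a^2 = 174.24, b^2 = 38.44
a^2 + b^2 = 212.68
c = sqrt(212.68)
c = 14.5836
14.5836 cm


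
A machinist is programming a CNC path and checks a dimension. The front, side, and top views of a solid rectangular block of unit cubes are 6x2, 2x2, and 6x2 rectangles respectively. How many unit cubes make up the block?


Orthographic views of a solid rectangular block:
Front view 6 x 2 -> length = 6, height = 2
Side view 2 x 2 -> width = 2, height = 2 (consistent)
Top view 6 x 2 -> confirms length = 6, width = 2
The block is 6 x 2 x 2.
Total unit cubes = 6 * 2 * 2 = 24
24 unit cubes


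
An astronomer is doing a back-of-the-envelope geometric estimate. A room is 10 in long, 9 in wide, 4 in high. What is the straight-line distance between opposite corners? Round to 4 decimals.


Shape: rectangular box (space diagonal)
l = 10 in, w = 9 in, h = 4 in
Visualize: the diagonal of the base, then a right triangle with that diagonal and the height.
Formula: d = sqrt(l^2 + w^2 + h^2)
l^2 + w^2 + h^2 = 100 + 81 + 16 = 197
d = sqrt(197)
d = 14.0357
14.0357 in


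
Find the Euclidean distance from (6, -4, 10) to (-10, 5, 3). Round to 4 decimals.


3D distance between two points
P1 = (6, -4, 10), P2 = (-10, 5, 3)
Formula: d = sqrt((x2-x1)^2 + (y2-y1)^2 + (z2-z1)^2)
dx = -10 - 6 = -16
dy = 5 - -4 = 9
dz = 3 - 10 = -7
dx^2 + dy^2 + dz^2 = 256 + 81 + 49 = 386
d = sqrt(386)
d = 19.6469
19.6469 units


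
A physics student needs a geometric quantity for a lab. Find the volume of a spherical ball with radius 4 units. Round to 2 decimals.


Shape: sphere
Radius r = 4 units
Formula: V = (4/3) * pi * r^3
r^3 = 64
(4/3) * 64 = 85.333333
V = 85.333333 * pi
V = 268.08
268.08 units^3


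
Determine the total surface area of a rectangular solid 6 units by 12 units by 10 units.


Shape: rectangular prism
l = 6 units, w = 12 units, h = 10 units
Formula: SA = 2(lw + lh + wh)
lw = 72, lh = 60, wh = 120
lw + lh + wh = 252
SA = 2 * 252
SA = 504
504 units^2


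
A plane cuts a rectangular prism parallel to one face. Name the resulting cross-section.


Solid: rectangular prism
Cutting plane: parallel to one face
Visualize the intersection of the plane with the solid's surface.
The boundary of the cut region is a rectangle.
rectangle


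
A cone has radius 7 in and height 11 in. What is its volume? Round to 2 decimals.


Shape: cone
Radius r = 7 in, Height h = 11 in
Formula: V = (1/3) * pi * r^2 * h
r^2 = 49
pi * r^2 * h = pi * 49 * 11 = 539 * pi
V = 539 * pi / 3
V = 564.44
564.44 in^3


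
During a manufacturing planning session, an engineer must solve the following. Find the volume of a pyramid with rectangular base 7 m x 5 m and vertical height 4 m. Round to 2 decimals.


Shape: rectangular pyramid
Base: 7 m x 5 m, Height h = 4 m
Formula: V = (1/3) * base_area * h
base_area = 7 * 5 = 35
base_area * h = 35 * 4 = 140
V = 140 / 3
V = 46.67
46.67 m^3


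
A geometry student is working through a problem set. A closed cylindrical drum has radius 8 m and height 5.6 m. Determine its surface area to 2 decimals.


Shape: closed cylinder
Radius r = 8 m, Height h = 5.6 m
Formula: SA = 2*pi*r^2 + 2*pi*r*h = 2*pi*r*(r + h)
r + h = 13.6
2 * r * (r + h) = 2 * 8 * 13.6 = 217.6
SA = 217.6 * pi
SA = 683.61
683.61 m^2


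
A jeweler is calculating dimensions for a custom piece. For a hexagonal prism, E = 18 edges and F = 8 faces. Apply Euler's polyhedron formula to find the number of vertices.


Polyhedron: hexagonal prism
Euler's formula for convex polyhedra: V - E + F = 2
Given: E = 18 edges and F = 8 faces
Solve for V:
V = 2 + E - F = 2 + 18 - 8 = 12
12 vertices


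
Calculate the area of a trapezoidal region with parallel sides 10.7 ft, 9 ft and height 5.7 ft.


Shape: trapezoid
Parallel sides a = 10.7 ft, b = 9 ft; Height h = 5.7 ft
Formula: A = (a + b) * h / 2
a + b = 10.7 + 9 = 19.7
A = 19.7 * 5.7 / 2
A = 112.29 / 2
A = 56.145
56.145 ft^2


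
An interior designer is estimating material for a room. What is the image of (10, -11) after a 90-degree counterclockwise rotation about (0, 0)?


Transformation: rotation about the origin
Original point: (10, -11)
Rule for 90 deg counterclockwise: (x, y) -> (-y, x)
Apply: (10, -11) -> (11, 10)
(11, 10)


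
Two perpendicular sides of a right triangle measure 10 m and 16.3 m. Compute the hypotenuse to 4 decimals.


Shape: right triangle
Legs a = 10 m, b = 16.3 m
Formula: c = sqrt(a^2 + b^2)
a^2 = 100, b^2 = 265.69
a^2 + b^2 = 365.69
c = sqrt(365.69)
c = 19.123
19.123 m


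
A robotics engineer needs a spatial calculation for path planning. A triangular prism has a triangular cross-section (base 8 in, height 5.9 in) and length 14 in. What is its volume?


Shape: triangular prism
Triangle base = 8 in, triangle height = 5.9 in, prism length L = 14 in
Formula: V = (1/2 * b * h_tri) * L
Cross-section area = 0.5 * 8 * 5.9 = 23.6
V = 23.6 * 14
V = 330.4
330.4 in^3


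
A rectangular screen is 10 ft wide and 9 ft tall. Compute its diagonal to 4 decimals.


Shape: rectangle (diagonal via Pythagoras)
Sides: 10 ft and 9 ft
Formula: d = sqrt(l^2 + w^2)
l^2 = 100, w^2 = 81
l^2 + w^2 = 181
d = sqrt(181)
d = 13.4536
13.4536 ft


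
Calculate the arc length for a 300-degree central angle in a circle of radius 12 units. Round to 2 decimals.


Shape: circular arc
Radius r = 12 units, Angle = 300 degrees
Formula: L = (angle/360) * 2 * pi * r
2 * pi * r = 24 * pi
L = (300/360) * 24 * pi
L = 20 * pi
L = 62.83
62.83 units


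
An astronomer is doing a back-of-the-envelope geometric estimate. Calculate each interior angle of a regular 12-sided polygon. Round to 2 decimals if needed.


Shape: regular dodecagon (12 sides)
Formula: interior angle = (n - 2) * 180 / n
(n - 2) = 10
(n - 2) * 180 = 1800
angle = 1800 / 12
angle = 150
150 degrees


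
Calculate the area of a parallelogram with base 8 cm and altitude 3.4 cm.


Shape: parallelogram
Base b = 8 cm, Height h = 3.4 cm
Formula: A = b * h
A = 8 * 3.4
A = 27.2
27.2 cm^2


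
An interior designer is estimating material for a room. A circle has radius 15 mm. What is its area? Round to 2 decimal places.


Shape: circle
Radius r = 15 mm
Formula: A = pi * r^2
r^2 = 15^2 = 225
A = pi * 225
A = 706.86
706.86 mm^2


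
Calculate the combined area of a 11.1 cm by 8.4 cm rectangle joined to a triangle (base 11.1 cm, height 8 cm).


Composite shape: rectangle + triangle
Rectangle area = 11.1 * 8.4 = 93.24
Triangle area = 0.5 * 11.1 * 8 = 44.4
Total = 93.24 + 44.4
Total = 137.64
137.64 cm^2


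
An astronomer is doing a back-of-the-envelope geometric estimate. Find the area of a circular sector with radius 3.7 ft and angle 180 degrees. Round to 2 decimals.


Shape: circular sector
Radius r = 3.7 ft, Angle = 180 degrees
Formula: A = (angle/360) * pi * r^2
r^2 = 13.69
Fraction of circle = 180/360
A = (180/360) * pi * 13.69
A = 6.845 * pi
A = 21.5
21.5 ft^2


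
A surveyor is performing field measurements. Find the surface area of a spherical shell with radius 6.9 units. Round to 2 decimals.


Shape: sphere
Radius r = 6.9 units
Formula: SA = 4 * pi * r^2
r^2 = 47.61
SA = 4 * pi * 47.61
SA = 190.44 * pi
SA = 598.28
598.28 units^2


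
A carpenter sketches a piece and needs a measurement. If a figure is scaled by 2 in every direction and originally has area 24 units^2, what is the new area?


Linear scale factor k = 2
Original area = 24 units^2
Rule: under a linear scaling by k, areas scale by k^2.
k^2 = 2^2 = 4
New area = 24 * 4
New area = 96
96 units^2


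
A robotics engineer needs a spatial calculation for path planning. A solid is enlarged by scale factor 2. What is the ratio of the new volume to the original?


Linear scale factor k = 2
Rule: under a linear scaling by k, volumes scale by k^3.
k^3 = 2 * 2 * 2
k^3 = 4 * 2
k^3 = 8
Volume scales by a factor of 8.
8 (dimensionless)


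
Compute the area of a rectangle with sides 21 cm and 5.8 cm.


Shape: rectangle
Length l = 21 cm, Width w = 5.8 cm
Formula: A = l * w
A = 21 * 5.8
A = 121.8
121.8 cm^2


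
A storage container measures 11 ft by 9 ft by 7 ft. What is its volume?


Shape: rectangular prism
l = 11 ft, w = 9 ft, h = 7 ft
Formula: V = l * w * h
V = 11 * 9 * 7
V = 99 * 7
V = 693
693 ft^3


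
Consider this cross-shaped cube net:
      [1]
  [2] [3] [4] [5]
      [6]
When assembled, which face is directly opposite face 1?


Net: cross layout. Take square 3 as the base (bottom).
Fold the four squares in the horizontal row up around 3: 2 -> left, 4 -> right, 5 wraps to the top.
Fold 1 and 6 up from 3: 1 -> back, 6 -> front.
Opposite pairs are therefore: (1, 6), (2, 4), (3, 5).
Face 1 is opposite face 6.
face 6


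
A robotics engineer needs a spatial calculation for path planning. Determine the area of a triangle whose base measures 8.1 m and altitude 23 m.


Shape: triangle
Base b = 8.1 m, Height h = 23 m
Formula: A = (1/2) * b * h
A = 0.5 * 8.1 * 23
A = 0.5 * 186.3
A = 93.15
93.15 m^2


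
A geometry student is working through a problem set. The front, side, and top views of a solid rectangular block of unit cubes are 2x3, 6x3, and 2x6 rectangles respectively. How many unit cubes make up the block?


Orthographic views of a solid rectangular block:
Front view 2 x 3 -> length = 2, height = 3
Side view 6 x 3 -> width = 6, height = 3 (consistent)
Top view 2 x 6 -> confirms length = 2, width = 6
The block is 2 x 6 x 3.
Total unit cubes = 2 * 6 * 3 = 36
36 unit cubes


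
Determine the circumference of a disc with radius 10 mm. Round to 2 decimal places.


Shape: circle
Radius r = 10 mm
Formula: C = 2 * pi * r
C = 2 * pi * 10
C = 20 * pi
C = 62.83
62.83 mm


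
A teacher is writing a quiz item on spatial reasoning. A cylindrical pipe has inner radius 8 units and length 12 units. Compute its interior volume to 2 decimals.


Shape: cylinder
Radius r = 8 units, Height h = 12 units
Formula: V = pi * r^2 * h
r^2 = 64
V = pi * 64 * 12
V = 768 * pi
V = 2412.74
2412.74 units^3


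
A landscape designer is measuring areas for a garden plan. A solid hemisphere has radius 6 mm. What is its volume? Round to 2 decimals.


Shape: hemisphere (half of a sphere)
Radius r = 6 mm
Formula: V = (1/2) * (4/3) * pi * r^3 = (2/3) * pi * r^3
r^3 = 216
(2/3) * 216 = 144
V = 144 * pi
V = 452.39
452.39 mm^3


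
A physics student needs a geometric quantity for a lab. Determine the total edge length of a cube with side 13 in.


Shape: cube
Side s = 13 in
A cube has 12 edges, all equal.
Formula: total edge length = 12 * s
Total = 12 * 13
Total = 156
156 in


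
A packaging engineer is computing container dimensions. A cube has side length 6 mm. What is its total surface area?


Shape: cube
Side s = 6 mm
A cube has 6 square faces.
Formula: SA = 6 * s^2
s^2 = 36
SA = 6 * 36
SA = 216
216 mm^2


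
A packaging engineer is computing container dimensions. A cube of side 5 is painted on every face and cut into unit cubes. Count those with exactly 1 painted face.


Large cube: 5 x 5 x 5, cut into unit cubes.
n = 5, so n - 2 = 3
Cubes with 1 painted face lie in the interior of each face.
A cube has 6 faces; each contributes (n - 2)^2 = 9 such cubes.
Count = 6 * 9 = 54
54 unit cubes


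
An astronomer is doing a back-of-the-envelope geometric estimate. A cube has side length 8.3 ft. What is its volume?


Shape: cube
Side s = 8.3 ft
Formula: V = s^3
V = 8.3 * 8.3 * 8.3
V = 68.89 * 8.3
V = 571.787
571.787 ft^3


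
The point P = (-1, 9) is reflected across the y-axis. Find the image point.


Transformation: reflection
Original point: (-1, 9)
Rule for reflection over the y-axis: (x, y) -> (-x, y)
Apply: (-1, 9) -> (1, 9)
(1, 9)


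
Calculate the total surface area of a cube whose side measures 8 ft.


Shape: cube
Side s = 8 ft
A cube has 6 square faces.
Formula: SA = 6 * s^2
s^2 = 64
SA = 6 * 64
SA = 384
384 ft^2


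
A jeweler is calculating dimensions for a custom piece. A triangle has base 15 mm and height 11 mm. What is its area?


Shape: triangle
Base b = 15 mm, Height h = 11 mm
Formula: A = (1/2) * b * h
A = 0.5 * 15 * 11
A = 0.5 * 165
A = 82.5
82.5 mm^2


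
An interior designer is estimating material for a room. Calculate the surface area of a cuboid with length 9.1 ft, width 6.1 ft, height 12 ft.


Shape: rectangular prism
l = 9.1 ft, w = 6.1 ft, h = 12 ft
Formula: SA = 2(lw + lh + wh)
lw = 55.51, lh = 109.2, wh = 73.2
lw + lh + wh = 237.91
SA = 2 * 237.91
SA = 475.82
475.82 ft^2


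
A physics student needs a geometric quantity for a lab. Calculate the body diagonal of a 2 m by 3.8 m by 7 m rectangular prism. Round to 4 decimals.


Shape: rectangular box (space diagonal)
l = 2 m, w = 3.8 m, h = 7 m
Visualize: the diagonal of the base, then a right triangle with that diagonal and the height.
Formula: d = sqrt(l^2 + w^2 + h^2)
l^2 + w^2 + h^2 = 4 + 14.44 + 49 = 67.44
d = sqrt(67.44)
d = 8.2122
8.2122 m


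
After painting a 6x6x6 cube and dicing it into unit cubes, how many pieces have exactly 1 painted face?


Large cube: 6 x 6 x 6, cut into unit cubes.
n = 6, so n - 2 = 4
Cubes with 1 painted face lie in the interior of each face.
A cube has 6 faces; each contributes (n - 2)^2 = 16 such cubes.
Count = 6 * 16 = 96
96 unit cubes


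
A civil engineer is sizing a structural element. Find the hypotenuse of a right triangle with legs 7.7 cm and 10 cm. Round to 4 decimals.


Shape: right triangle
Legs a = 7.7 cm, b = 10 cm
Formula: c = sqrt(a^2 + b^2)
a^2 = 59.29, b^2 = 100
a^2 + b^2 = 159.29
c = sqrt(159.29)
c = 12.621
12.621 cm


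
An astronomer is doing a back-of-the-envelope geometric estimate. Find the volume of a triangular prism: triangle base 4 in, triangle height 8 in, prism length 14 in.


Shape: triangular prism
Triangle base = 4 in, triangle height = 8 in, prism length L = 14 in
Formula: V = (1/2 * b * h_tri) * L
Cross-section area = 0.5 * 4 * 8 = 16
V = 16 * 14
V = 224
224 in^3


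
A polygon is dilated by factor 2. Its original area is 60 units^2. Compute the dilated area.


Linear scale factor k = 2
Original area = 60 units^2
Rule: under a linear scaling by k, areas scale by k^2.
k^2 = 2^2 = 4
New area = 60 * 4
New area = 240
240 units^2


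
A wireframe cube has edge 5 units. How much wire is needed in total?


Shape: cube
Side s = 5 units
A cube has 12 edges, all equal.
Formula: total edge length = 12 * s
Total = 12 * 5
Total = 60
60 units


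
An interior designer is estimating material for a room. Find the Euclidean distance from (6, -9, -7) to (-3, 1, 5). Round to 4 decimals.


3D distance between two points
P1 = (6, -9, -7), P2 = (-3, 1, 5)
Formula: d = sqrt((x2-x1)^2 + (y2-y1)^2 + (z2-z1)^2)
dx = -3 - 6 = -9
dy = 1 - -9 = 10
dz = 5 - -7 = 12
dx^2 + dy^2 + dz^2 = 81 + 100 + 144 = 325
d = sqrt(325)
d = 18.0278
18.0278 units


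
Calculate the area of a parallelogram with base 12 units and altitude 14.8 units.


Shape: parallelogram
Base b = 12 units, Height h = 14.8 units
Formula: A = b * h
A = 12 * 14.8
A = 177.6
177.6 units^2


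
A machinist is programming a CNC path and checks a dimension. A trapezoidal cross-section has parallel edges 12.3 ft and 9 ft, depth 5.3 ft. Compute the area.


Shape: trapezoid
Parallel sides a = 12.3 ft, b = 9 ft; Height h = 5.3 ft
Formula: A = (a + b) * h / 2
a + b = 12.3 + 9 = 21.3
A = 21.3 * 5.3 / 2
A = 112.89 / 2
A = 56.445
56.445 ft^2


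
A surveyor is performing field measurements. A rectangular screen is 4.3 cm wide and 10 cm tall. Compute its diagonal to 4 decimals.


Shape: rectangle (diagonal via Pythagoras)
Sides: 4.3 cm and 10 cm
Formula: d = sqrt(l^2 + w^2)
l^2 = 18.49, w^2 = 100
l^2 + w^2 = 118.49
d = sqrt(118.49)
d = 10.8853
10.8853 cm


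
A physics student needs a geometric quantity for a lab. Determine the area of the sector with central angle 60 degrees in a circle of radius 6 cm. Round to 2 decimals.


Shape: circular sector
Radius r = 6 cm, Angle = 60 degrees
Formula: A = (angle/360) * pi * r^2
r^2 = 36
Fraction of circle = 60/360
A = (60/360) * pi * 36
A = 6 * pi
A = 18.85
18.85 cm^2


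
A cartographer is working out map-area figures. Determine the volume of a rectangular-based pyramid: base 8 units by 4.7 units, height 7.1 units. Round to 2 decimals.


Shape: rectangular pyramid
Base: 8 units x 4.7 units, Height h = 7.1 units
Formula: V = (1/3) * base_area * h
base_area = 8 * 4.7 = 37.6
base_area * h = 37.6 * 7.1 = 266.96
V = 266.96 / 3
V = 88.99
88.99 units^3


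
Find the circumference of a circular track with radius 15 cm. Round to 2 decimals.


Shape: circle
Radius r = 15 cm
Formula: C = 2 * pi * r
C = 2 * pi * 15
C = 30 * pi
C = 94.25
94.25 cm


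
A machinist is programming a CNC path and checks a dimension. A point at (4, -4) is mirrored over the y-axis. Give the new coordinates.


Transformation: reflection
Original point: (4, -4)
Rule for reflection over the y-axis: (x, y) -> (-x, y)
Apply: (4, -4) -> (-4, -4)
(-4, -4)


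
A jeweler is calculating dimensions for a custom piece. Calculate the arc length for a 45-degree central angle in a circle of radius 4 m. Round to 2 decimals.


Shape: circular arc
Radius r = 4 m, Angle = 45 degrees
Formula: L = (angle/360) * 2 * pi * r
2 * pi * r = 8 * pi
L = (45/360) * 8 * pi
L = 1 * pi
L = 3.14
3.14 m


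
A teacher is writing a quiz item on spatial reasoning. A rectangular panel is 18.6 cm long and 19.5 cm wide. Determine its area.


Shape: rectangle
Length l = 18.6 cm, Width w = 19.5 cm
Formula: A = l * w
A = 18.6 * 19.5
A = 362.7
362.7 cm^2


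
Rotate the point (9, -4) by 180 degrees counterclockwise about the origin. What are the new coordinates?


Transformation: rotation about the origin
Original point: (9, -4)
Rule for 180 deg: (x, y) -> (-x, -y)
Apply: (9, -4) -> (-9, 4)
(-9, 4)


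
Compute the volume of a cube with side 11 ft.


Shape: cube
Side s = 11 ft
Formula: V = s^3
V = 11 * 11 * 11
V = 121 * 11
V = 1331
1331 ft^3


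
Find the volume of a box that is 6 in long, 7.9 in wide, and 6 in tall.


Shape: rectangular prism
l = 6 in, w = 7.9 in, h = 6 in
Formula: V = l * w * h
V = 6 * 7.9 * 6
V = 47.4 * 6
V = 284.4
284.4 in^3


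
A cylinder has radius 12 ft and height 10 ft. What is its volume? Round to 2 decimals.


Shape: cylinder
Radius r = 12 ft, Height h = 10 ft
Formula: V = pi * r^2 * h
r^2 = 144
V = pi * 144 * 10
V = 1440 * pi
V = 4523.89
4523.89 ft^3


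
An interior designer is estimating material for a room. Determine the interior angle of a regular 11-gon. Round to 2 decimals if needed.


Shape: regular hendecagon (11 sides)
Formula: interior angle = (n - 2) * 180 / n
(n - 2) = 9
(n - 2) * 180 = 1620
angle = 1620 / 11
angle = 147.27
147.27 degrees


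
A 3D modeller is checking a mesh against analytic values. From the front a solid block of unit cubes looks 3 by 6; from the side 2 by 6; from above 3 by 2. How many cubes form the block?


Orthographic views of a solid rectangular block:
Front view 3 x 6 -> length = 3, height = 6
Side view 2 x 6 -> width = 2, height = 6 (consistent)
Top view 3 x 2 -> confirms length = 3, width = 2
The block is 3 x 2 x 6.
Total unit cubes = 3 * 2 * 6 = 36
36 unit cubes


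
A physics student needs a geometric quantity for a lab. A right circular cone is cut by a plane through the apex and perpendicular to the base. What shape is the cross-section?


Solid: right circular cone
Cutting plane: through the apex and perpendicular to the base
Visualize the intersection of the plane with the solid's surface.
The boundary of the cut region is a isosceles triangle.
isosceles triangle


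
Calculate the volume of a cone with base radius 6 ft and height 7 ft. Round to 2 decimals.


Shape: cone
Radius r = 6 ft, Height h = 7 ft
Formula: V = (1/3) * pi * r^2 * h
r^2 = 36
pi * r^2 * h = pi * 36 * 7 = 252 * pi
V = 252 * pi / 3
V = 263.89
263.89 ft^3


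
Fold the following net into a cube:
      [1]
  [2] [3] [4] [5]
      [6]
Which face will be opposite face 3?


Net: cross layout. Take square 3 as the base (bottom).
Fold the four squares in the horizontal row up around 3: 2 -> left, 4 -> right, 5 wraps to the top.
Fold 1 and 6 up from 3: 1 -> back, 6 -> front.
Opposite pairs are therefore: (1, 6), (2, 4), (3, 5).
Face 3 is opposite face 5.
face 5


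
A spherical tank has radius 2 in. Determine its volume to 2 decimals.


Shape: sphere
Radius r = 2 in
Formula: V = (4/3) * pi * r^3
r^3 = 8
(4/3) * 8 = 10.666667
V = 10.666667 * pi
V = 33.51
33.51 in^3


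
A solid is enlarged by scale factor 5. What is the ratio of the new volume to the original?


Linear scale factor k = 5
Rule: under a linear scaling by k, volumes scale by k^3.
k^3 = 5 * 5 * 5
k^3 = 25 * 5
k^3 = 125
Volume scales by a factor of 125.
125 (dimensionless)


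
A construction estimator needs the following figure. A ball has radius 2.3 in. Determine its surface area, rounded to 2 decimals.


Shape: sphere
Radius r = 2.3 in
Formula: SA = 4 * pi * r^2
r^2 = 5.29
SA = 4 * pi * 5.29
SA = 21.16 * pi
SA = 66.48
66.48 in^2


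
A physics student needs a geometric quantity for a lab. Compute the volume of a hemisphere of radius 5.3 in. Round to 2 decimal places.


Shape: hemisphere (half of a sphere)
Radius r = 5.3 in
Formula: V = (1/2) * (4/3) * pi * r^3 = (2/3) * pi * r^3
r^3 = 148.877
(2/3) * 148.877 = 99.251333
V = 99.251333 * pi
V = 311.81
311.81 in^3


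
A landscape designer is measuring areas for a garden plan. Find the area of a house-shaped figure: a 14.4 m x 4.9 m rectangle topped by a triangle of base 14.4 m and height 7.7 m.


Composite shape: rectangle + triangle
Rectangle area = 14.4 * 4.9 = 70.56
Triangle area = 0.5 * 14.4 * 7.7 = 55.44
Total = 70.56 + 55.44
Total = 126
126 m^2


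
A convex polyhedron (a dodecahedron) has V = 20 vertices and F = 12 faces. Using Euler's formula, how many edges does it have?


Polyhedron: dodecahedron
Euler's formula for convex polyhedra: V - E + F = 2
Given: V = 20 vertices and F = 12 faces
Solve for E:
E = V + F - 2 = 20 + 12 - 2 = 30
30 edges


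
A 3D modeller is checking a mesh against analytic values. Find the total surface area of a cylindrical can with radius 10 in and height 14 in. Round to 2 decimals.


Shape: closed cylinder
Radius r = 10 in, Height h = 14 in
Formula: SA = 2*pi*r^2 + 2*pi*r*h = 2*pi*r*(r + h)
r + h = 24
2 * r * (r + h) = 2 * 10 * 24 = 480
SA = 480 * pi
SA = 1507.96
1507.96 in^2


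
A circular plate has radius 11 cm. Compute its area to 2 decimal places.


Shape: circle
Radius r = 11 cm
Formula: A = pi * r^2
r^2 = 11^2 = 121
A = pi * 121
A = 380.13
380.13 cm^2


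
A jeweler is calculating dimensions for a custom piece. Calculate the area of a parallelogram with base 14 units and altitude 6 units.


Shape: parallelogram
Base b = 14 units, Height h = 6 units
Formula: A = b * h
A = 14 * 6
A = 84
84 units^2


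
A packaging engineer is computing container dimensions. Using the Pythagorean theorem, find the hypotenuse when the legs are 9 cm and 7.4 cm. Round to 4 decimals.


Shape: right triangle
Legs a = 9 cm, b = 7.4 cm
Formula: c = sqrt(a^2 + b^2)
a^2 = 81, b^2 = 54.76
a^2 + b^2 = 135.76
c = sqrt(135.76)
c = 11.6516
11.6516 cm


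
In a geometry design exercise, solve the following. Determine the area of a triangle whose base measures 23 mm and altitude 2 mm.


Shape: triangle
Base b = 23 mm, Height h = 2 mm
Formula: A = (1/2) * b * h
A = 0.5 * 23 * 2
A = 0.5 * 46
A = 23
23 mm^2


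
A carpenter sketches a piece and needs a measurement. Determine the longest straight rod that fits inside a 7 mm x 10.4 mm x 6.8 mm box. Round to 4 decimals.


Shape: rectangular box (space diagonal)
l = 7 mm, w = 10.4 mm, h = 6.8 mm
Visualize: the diagonal of the base, then a right triangle with that diagonal and the height.
Formula: d = sqrt(l^2 + w^2 + h^2)
l^2 + w^2 + h^2 = 49 + 108.16 + 46.24 = 203.4
d = sqrt(203.4)
d = 14.2618
14.2618 mm


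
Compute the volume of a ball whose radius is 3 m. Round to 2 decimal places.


Shape: sphere
Radius r = 3 m
Formula: V = (4/3) * pi * r^3
r^3 = 27
(4/3) * 27 = 36
V = 36 * pi
V = 113.1
113.1 m^3


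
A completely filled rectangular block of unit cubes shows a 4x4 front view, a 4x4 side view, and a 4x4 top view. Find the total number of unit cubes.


Orthographic views of a solid rectangular block:
Front view 4 x 4 -> length = 4, height = 4
Side view 4 x 4 -> width = 4, height = 4 (consistent)
Top view 4 x 4 -> confirms length = 4, width = 4
The block is 4 x 4 x 4.
Total unit cubes = 4 * 4 * 4 = 64
64 unit cubes


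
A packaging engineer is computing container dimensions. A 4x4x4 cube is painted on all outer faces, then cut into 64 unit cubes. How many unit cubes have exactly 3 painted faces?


Large cube: 4 x 4 x 4, cut into unit cubes.
Cubes with 3 painted faces are at the corners. A cube always has 8 corners.
Count = 8
8 unit cubes


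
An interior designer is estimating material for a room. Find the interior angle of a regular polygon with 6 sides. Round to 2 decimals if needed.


Shape: regular hexagon (6 sides)
Formula: interior angle = (n - 2) * 180 / n
(n - 2) = 4
(n - 2) * 180 = 720
angle = 720 / 6
angle = 120
120 degrees


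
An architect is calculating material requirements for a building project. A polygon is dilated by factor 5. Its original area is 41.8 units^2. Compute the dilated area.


Linear scale factor k = 5
Original area = 41.8 units^2
Rule: under a linear scaling by k, areas scale by k^2.
k^2 = 5^2 = 25
New area = 41.8 * 25
New area = 1045
1045 units^2


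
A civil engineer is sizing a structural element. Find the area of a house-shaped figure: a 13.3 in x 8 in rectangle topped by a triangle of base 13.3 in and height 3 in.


Composite shape: rectangle + triangle
Rectangle area = 13.3 * 8 = 106.4
Triangle area = 0.5 * 13.3 * 3 = 19.95
Total = 106.4 + 19.95
Total = 126.35
126.35 in^2


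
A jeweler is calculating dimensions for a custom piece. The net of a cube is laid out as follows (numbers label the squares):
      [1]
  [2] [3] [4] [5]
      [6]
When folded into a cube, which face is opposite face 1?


Net: cross layout. Take square 3 as the base (bottom).
Fold the four squares in the horizontal row up around 3: 2 -> left, 4 -> right, 5 wraps to the top.
Fold 1 and 6 up from 3: 1 -> back, 6 -> front.
Opposite pairs are therefore: (1, 6), (2, 4), (3, 5).
Face 1 is opposite face 6.
face 6


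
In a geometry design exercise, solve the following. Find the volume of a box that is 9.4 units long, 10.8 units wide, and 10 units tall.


Shape: rectangular prism
l = 9.4 units, w = 10.8 units, h = 10 units
Formula: V = l * w * h
V = 9.4 * 10.8 * 10
V = 101.52 * 10
V = 1015.2
1015.2 units^3


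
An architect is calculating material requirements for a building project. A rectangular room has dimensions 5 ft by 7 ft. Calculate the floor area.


Shape: rectangle
Length l = 5 ft, Width w = 7 ft
Formula: A = l * w
A = 5 * 7
A = 35
35 ft^2


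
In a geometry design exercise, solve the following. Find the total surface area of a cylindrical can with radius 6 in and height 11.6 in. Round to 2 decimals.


Shape: closed cylinder
Radius r = 6 in, Height h = 11.6 in
Formula: SA = 2*pi*r^2 + 2*pi*r*h = 2*pi*r*(r + h)
r + h = 17.6
2 * r * (r + h) = 2 * 6 * 17.6 = 211.2
SA = 211.2 * pi
SA = 663.5
663.5 in^2
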